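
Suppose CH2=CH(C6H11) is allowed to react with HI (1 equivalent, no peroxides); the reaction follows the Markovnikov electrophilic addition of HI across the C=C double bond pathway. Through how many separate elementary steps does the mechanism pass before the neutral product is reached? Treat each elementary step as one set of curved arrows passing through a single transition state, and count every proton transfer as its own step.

Step 1: Electrophilic addition begins with the π(C=C) electrons forming a bond to the proton of HI. Following Markovnikov's rule, the resulting cation is secondary. The H–I bond breaks heterolytically, releasing I⁻.
Step 2: A 1,2-hydride shift from the adjacent cyclohexyl carbon moves the positive charge from the secondary centre to an adjacent carbon, generating a more stable tertiary carbocation.
Step 3: Nucleophilic attack by I⁻ on the carbocation completes the addition, giving R–I.
Total: 3 elementary steps.

3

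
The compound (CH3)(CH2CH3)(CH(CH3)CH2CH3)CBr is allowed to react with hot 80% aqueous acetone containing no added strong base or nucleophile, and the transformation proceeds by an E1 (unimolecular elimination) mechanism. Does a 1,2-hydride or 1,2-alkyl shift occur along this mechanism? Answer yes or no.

The first-formed carbocation is tertiary.
No single 1,2-shift to an adjacent carbon would produce a more-substituted cation than the one already present, so no rearrangement occurs.

no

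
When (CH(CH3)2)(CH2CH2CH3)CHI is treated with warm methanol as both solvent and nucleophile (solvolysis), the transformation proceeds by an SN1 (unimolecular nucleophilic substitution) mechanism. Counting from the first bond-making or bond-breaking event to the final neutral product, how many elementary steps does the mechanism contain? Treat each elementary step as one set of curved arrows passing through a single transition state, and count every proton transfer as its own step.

Step 1: Ionisation: the C–I σ-bond cleaves heterolytically; both bonding electrons depart with I⁻, leaving a secondary carbocation at the α-carbon.
Step 2: A 1,2-hydride shift from the adjacent isopropyl carbon moves the positive charge from the secondary centre to an adjacent carbon, generating a more stable tertiary carbocation.
Step 3: Nucleophilic capture: the oxygen of CH3OH bonds to the cationic carbon, producing an oxonium-ion intermediate.
Step 4: A second solvent molecule removes the proton on oxygen, giving the neutral ether product.
Total: 4 elementary steps.

4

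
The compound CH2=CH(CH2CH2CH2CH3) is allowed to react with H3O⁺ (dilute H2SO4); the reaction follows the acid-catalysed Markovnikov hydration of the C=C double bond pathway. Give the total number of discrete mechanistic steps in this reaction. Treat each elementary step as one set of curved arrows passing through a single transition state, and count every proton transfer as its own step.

3

Step 1: The π electrons of the C=C bond attack a proton of H3O⁺; Markovnikov addition places the new C–H on the less-substituted alkene carbon, so the positive charge ends up on the more-substituted carbon — a secondary carbocation. H2O is released.
(No 1,2-shift: no single shift to an adjacent carbon would give a more stable cation.)
Step 2: Nucleophilic capture of the cation by H2O produces the protonated alcohol (an oxonium ion).
Step 3: Deprotonation of the oxonium ion by a water molecule delivers the neutral alcohol and regenerates the acid catalyst.
Total: 3 elementary steps.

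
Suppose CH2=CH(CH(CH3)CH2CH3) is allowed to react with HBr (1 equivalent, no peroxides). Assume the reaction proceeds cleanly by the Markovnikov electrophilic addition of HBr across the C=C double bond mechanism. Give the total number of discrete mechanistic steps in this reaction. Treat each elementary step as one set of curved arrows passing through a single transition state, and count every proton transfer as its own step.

Step 1: The π electrons of the C=C bond attack a proton of HBr; Markovnikov addition places the new C–H on the less-substituted alkene carbon, so the positive charge ends up on the more-substituted carbon — a secondary carbocation. The H–Br bond breaks heterolytically, releasing Br⁻.
Step 2: Carbocation rearrangement: a 1,2-hydride shift from the adjacent sec-butyl carbon converts the initially-formed secondary cation into the more stable tertiary cation.
Step 3: The Br⁻ anion donates a lone pair to the carbocation, forming the new C–Br σ-bond and giving the neutral alkyl halide.
Total: 3 elementary steps.

3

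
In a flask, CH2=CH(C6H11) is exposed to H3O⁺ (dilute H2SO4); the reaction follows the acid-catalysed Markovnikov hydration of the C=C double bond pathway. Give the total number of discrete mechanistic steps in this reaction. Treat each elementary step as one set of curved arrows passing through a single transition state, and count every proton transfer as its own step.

Step 1: Protonation of the alkene by H3O⁺: the π bond acts as the nucleophile and picks up H⁺, giving the more stable (Markovnikov) secondary carbocation. H2O is released.
Step 2: A 1,2-hydride shift from the adjacent cyclohexyl carbon moves the positive charge from the secondary centre to an adjacent carbon, generating a more stable tertiary carbocation.
Step 3: A lone pair on the oxygen of H2O attacks the carbocation, forming a C–O bond and an oxonium ion (a protonated alcohol).
Step 4: Deprotonation of the oxonium ion by a water molecule delivers the neutral alcohol and regenerates the acid catalyst.
Total: 4 elementary steps.

4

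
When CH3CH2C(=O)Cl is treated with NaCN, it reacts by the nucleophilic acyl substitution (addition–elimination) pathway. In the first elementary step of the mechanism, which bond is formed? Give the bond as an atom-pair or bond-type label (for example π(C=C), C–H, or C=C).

C–C

Step 1: Nucleophilic addition of CN⁻ to the acyl carbon breaks the π(C=O) bond and yields a tetrahedral, anionic intermediate.
The bond formed in this step is the C–C bond.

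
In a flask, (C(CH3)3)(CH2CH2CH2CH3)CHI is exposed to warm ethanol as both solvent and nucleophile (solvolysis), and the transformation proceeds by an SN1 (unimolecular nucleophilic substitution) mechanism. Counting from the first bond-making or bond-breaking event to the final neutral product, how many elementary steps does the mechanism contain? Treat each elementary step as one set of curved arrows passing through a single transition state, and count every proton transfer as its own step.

Step 1: The C–I bond breaks with both electrons going to the iodide; I⁻ leaves and a secondary carbocation remains.
Step 2: A 1,2-methyl shift from the adjacent tert-butyl carbon moves the positive charge from the secondary centre to an adjacent carbon, generating a more stable tertiary carbocation.
Step 3: CH3CH2OH donates an oxygen lone pair into the empty p orbital of the cation, giving a protonated ether (an oxonium ion).
Step 4: Deprotonation of the oxonium oxygen by solvent ethanol yields the neutral ether.
Total: 4 elementary steps.

4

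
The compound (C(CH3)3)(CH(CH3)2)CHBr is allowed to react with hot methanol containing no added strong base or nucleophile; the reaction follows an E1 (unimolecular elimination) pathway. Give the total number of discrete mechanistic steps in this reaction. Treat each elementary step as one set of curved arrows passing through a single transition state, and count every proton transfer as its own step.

Step 1: Unassisted departure of Br⁻ (taking the C–Br bonding pair) generates a secondary carbocation.
Step 2: A hydride (H with its bonding pair) migrates from the adjacent isopropyl carbon to the cationic centre — a 1,2-hydride shift — upgrading the secondary cation to a tertiary one.
Step 3: A weak base (a methanol molecule from the solvent) removes a proton from a carbon adjacent to the cationic centre; the electrons of that C–H bond become the new π(C=C) bond, giving the alkene.
Total: 3 elementary steps.

3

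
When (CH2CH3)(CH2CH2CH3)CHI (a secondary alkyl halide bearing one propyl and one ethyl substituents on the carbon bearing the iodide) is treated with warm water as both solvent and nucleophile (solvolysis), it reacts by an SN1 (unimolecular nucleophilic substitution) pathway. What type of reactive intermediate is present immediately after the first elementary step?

Step 1: Unassisted departure of I⁻ (taking the C–I bonding pair) generates a secondary carbocation.
After step 1 the species present is a secondary carbocation.

secondary carbocation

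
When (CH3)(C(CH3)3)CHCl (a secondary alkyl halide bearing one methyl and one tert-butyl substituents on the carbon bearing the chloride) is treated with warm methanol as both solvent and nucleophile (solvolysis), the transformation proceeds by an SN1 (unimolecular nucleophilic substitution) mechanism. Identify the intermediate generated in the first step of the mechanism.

Step 1: Rate-determining heterolysis of the C–Cl bond gives Cl⁻ and a secondary carbocation.
After step 1 the species present is a secondary carbocation.

secondary carbocation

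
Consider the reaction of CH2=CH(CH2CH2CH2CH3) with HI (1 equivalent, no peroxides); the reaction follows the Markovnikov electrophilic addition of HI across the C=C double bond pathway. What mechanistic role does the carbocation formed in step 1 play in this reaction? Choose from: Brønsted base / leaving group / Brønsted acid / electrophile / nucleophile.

Step 2: The I⁻ anion donates a lone pair to the carbocation, forming the new C–I σ-bond and giving the neutral alkyl halide.
The carbocation formed in step 1 accepts an electron pair into an empty or π* orbital — it is the electrophile.

electrophile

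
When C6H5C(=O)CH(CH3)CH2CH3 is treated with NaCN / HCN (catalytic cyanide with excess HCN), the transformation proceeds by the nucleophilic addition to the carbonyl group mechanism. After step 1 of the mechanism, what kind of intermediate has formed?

Step 1: CN⁻ attacks the sp² carbonyl carbon; the C=O π bond breaks and the electrons end up as a lone pair on the alkoxide oxygen of the tetrahedral intermediate.
After step 1 the species present is a tetrahedral alkoxide intermediate.

tetrahedral alkoxide intermediate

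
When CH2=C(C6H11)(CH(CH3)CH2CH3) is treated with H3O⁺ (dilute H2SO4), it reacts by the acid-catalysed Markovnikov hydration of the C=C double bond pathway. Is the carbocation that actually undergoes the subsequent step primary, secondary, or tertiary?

Step 1: Protonation of the alkene by H3O⁺: the π bond acts as the nucleophile and picks up H⁺, giving the more stable (Markovnikov) tertiary carbocation. H2O is released.
No single 1,2-shift to an adjacent carbon would give a more-substituted cation, so no rearrangement occurs.

tertiary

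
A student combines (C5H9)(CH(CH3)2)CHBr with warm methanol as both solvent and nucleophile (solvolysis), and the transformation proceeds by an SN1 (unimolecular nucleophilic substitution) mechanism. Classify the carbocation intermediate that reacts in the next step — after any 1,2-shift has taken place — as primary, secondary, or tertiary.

Step 1: The C–Br bond breaks with both electrons going to the bromide; Br⁻ leaves and a secondary carbocation remains.
Step 2: Carbocation rearrangement: a 1,2-hydride shift from the adjacent isopropyl carbon converts the initially-formed secondary cation into the more stable tertiary cation.
The cation rearranges from secondary to tertiary via a 1,2-hydride shift from the adjacent isopropyl carbon; the tertiary cation is what reacts next.

tertiary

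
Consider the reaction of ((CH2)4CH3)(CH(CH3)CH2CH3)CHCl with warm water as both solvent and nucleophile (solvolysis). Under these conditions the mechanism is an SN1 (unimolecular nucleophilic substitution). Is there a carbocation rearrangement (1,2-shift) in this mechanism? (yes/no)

The first-formed carbocation is secondary.
The adjacent sec-butyl carbon already bears 2 other carbon substituents and has a hydrogen to migrate; after a 1,2-hydride shift from that carbon the positive charge sits on a tertiary centre.
Tertiary is more stable than secondary, so the shift occurs.

yes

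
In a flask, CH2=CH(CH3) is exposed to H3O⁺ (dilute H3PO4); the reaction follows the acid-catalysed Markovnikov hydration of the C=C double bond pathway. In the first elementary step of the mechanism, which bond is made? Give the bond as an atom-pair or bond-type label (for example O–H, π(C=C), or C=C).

C–H

Step 1: Electrophilic addition begins with the π(C=C) electrons forming a bond to the proton of H3O⁺. Following Markovnikov's rule, the resulting cation is secondary. H2O is released.
The bond formed in this step is the C–H bond.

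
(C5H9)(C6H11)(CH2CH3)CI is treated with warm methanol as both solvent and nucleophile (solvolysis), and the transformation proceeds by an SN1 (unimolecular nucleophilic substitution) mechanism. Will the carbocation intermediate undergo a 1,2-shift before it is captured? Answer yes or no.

no

The first-formed carbocation is tertiary.
No single 1,2-shift to an adjacent carbon would produce a more-substituted cation than the one already present, so no rearrangement occurs.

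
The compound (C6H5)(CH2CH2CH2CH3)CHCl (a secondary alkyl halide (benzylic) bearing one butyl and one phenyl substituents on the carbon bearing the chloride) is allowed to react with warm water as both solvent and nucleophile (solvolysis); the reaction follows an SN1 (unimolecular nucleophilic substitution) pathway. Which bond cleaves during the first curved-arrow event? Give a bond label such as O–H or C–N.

C–Cl

Step 1: Ionisation: the C–Cl σ-bond cleaves heterolytically; both bonding electrons depart with Cl⁻, leaving a secondary carbocation at the α-carbon.
The bond broken in this step is the C–Cl bond.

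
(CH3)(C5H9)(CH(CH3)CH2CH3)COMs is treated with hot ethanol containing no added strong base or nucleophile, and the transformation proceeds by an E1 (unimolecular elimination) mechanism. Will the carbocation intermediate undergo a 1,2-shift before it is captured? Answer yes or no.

no

The first-formed carbocation is tertiary.
No single 1,2-shift to an adjacent carbon would produce a more-substituted cation than the one already present, so no rearrangement occurs.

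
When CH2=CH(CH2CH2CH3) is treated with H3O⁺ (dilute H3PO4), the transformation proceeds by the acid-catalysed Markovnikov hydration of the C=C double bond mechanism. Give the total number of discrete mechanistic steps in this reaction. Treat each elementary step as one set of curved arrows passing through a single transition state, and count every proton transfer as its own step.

Step 1: Protonation of the alkene by H3O⁺: the π bond acts as the nucleophile and picks up H⁺, giving the more stable (Markovnikov) secondary carbocation. H2O is released.
(No 1,2-shift: no single shift to an adjacent carbon would give a more stable cation.)
Step 2: Water acts as the nucleophile: an oxygen lone pair bonds to the cationic carbon, giving an oxonium-ion intermediate.
Step 3: Deprotonation of the oxonium ion by a water molecule delivers the neutral alcohol and regenerates the acid catalyst.
Total: 3 elementary steps.

3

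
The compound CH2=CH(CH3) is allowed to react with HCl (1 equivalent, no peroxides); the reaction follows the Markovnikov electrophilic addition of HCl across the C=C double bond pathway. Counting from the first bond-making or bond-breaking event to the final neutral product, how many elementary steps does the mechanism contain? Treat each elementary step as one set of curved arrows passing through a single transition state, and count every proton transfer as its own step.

2

Step 1: Electrophilic addition begins with the π(C=C) electrons forming a bond to the proton of HCl. Following Markovnikov's rule, the resulting cation is secondary. The H–Cl bond breaks heterolytically, releasing Cl⁻.
(No 1,2-shift: no single shift to an adjacent carbon would give a more stable cation.)
Step 2: Cl⁻ captures the cation: a lone pair on Cl⁻ fills the empty p orbital, producing the alkyl halide product.
Total: 2 elementary steps.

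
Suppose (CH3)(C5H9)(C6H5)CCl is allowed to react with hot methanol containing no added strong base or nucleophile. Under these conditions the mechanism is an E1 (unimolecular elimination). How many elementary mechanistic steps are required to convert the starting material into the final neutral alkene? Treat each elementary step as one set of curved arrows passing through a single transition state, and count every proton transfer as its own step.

2

Step 1: The C–Cl bond breaks with both electrons going to the chloride; Cl⁻ leaves and a tertiary carbocation remains.
(No 1,2-shift: no single shift to an adjacent carbon would give a more stable cation.)
Step 2: A methanol molecule (solvent) deprotonates a β-carbon; as the C–H bond breaks, those electrons form the new alkene π bond.
Total: 2 elementary steps.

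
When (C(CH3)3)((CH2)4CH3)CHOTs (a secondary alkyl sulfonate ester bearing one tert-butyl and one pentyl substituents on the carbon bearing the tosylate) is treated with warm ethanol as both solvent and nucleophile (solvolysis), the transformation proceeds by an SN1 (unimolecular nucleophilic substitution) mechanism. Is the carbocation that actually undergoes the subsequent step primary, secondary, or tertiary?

Step 1: Unassisted departure of TsO⁻ (taking the C–O bonding pair) generates a secondary carbocation.
Step 2: Carbocation rearrangement: a 1,2-methyl shift from the adjacent tert-butyl carbon converts the initially-formed secondary cation into the more stable tertiary cation.
The cation rearranges from secondary to tertiary via a 1,2-methyl shift from the adjacent tert-butyl carbon; the tertiary cation is what reacts next.

tertiary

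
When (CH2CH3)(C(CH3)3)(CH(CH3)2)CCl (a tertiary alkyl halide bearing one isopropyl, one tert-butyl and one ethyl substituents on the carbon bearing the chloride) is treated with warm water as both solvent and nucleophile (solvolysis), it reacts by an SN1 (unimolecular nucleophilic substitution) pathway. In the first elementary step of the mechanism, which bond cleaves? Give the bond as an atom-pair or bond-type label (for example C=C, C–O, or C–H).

C–Cl

Step 1: The C–Cl bond breaks with both electrons going to the chloride; Cl⁻ leaves and a tertiary carbocation remains.
The bond broken in this step is the C–Cl bond.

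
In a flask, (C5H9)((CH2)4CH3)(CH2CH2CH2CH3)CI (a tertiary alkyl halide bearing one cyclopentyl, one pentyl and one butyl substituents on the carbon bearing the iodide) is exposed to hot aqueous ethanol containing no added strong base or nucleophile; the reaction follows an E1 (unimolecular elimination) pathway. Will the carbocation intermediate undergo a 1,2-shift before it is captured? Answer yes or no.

no

The first-formed carbocation is tertiary.
No single 1,2-shift to an adjacent carbon would produce a more-substituted cation than the one already present, so no rearrangement occurs.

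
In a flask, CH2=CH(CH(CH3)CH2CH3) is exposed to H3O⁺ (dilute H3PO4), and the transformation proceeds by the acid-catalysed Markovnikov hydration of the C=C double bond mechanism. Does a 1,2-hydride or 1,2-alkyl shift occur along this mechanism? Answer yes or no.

The first-formed carbocation is secondary.
The adjacent sec-butyl carbon already bears 2 other carbon substituents and has a hydrogen to migrate; after a 1,2-hydride shift from that carbon the positive charge sits on a tertiary centre.
Tertiary is more stable than secondary, so the shift occurs.

yes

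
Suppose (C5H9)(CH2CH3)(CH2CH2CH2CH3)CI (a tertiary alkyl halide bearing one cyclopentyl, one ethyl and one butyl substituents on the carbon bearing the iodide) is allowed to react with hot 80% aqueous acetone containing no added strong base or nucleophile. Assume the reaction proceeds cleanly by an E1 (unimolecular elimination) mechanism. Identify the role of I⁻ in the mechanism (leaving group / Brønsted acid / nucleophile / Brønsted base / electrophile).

leaving group

Step 1: Ionisation: the C–I σ-bond cleaves heterolytically; both bonding electrons depart with I⁻, leaving a tertiary carbocation at the α-carbon.
I⁻ departs with both electrons of the breaking σ-bond — that is the definition of a leaving group.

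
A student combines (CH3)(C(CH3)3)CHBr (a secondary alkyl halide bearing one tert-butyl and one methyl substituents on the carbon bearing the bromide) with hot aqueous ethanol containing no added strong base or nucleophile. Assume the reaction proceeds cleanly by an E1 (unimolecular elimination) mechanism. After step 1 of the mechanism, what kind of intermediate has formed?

Step 1: Unassisted departure of Br⁻ (taking the C–Br bonding pair) generates a secondary carbocation.
After step 1 the species present is a secondary carbocation.

secondary carbocation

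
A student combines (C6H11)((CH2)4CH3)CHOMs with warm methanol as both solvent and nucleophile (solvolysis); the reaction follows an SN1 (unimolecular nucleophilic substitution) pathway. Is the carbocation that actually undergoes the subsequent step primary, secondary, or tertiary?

Step 1: The C–O bond breaks with both electrons going to the mesylate; MsO⁻ leaves and a secondary carbocation remains.
Step 2: Carbocation rearrangement: a 1,2-hydride shift from the adjacent cyclohexyl carbon converts the initially-formed secondary cation into the more stable tertiary cation.
The cation rearranges from secondary to tertiary via a 1,2-hydride shift from the adjacent cyclohexyl carbon; the tertiary cation is what reacts next.

tertiary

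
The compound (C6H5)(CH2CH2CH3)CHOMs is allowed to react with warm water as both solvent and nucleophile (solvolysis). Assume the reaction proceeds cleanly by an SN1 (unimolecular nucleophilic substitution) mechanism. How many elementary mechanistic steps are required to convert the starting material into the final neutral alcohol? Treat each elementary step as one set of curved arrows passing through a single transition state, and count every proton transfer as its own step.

3

Step 1: Rate-determining heterolysis of the C–O bond gives MsO⁻ and a secondary carbocation.
(No 1,2-shift: no single shift to an adjacent carbon would give a more stable cation.)
Step 2: Nucleophilic capture: the oxygen of H2O bonds to the cationic carbon, producing an oxonium-ion intermediate.
Step 3: Deprotonation of the oxonium oxygen by solvent water yields the neutral alcohol.
Total: 3 elementary steps.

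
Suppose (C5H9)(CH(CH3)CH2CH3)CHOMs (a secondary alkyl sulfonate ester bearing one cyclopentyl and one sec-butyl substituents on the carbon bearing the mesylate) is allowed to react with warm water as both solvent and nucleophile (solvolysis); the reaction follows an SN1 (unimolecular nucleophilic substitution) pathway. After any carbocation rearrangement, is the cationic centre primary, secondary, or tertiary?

Step 1: Unassisted departure of MsO⁻ (taking the C–O bonding pair) generates a secondary carbocation.
Step 2: A 1,2-hydride shift from the adjacent cyclopentyl carbon moves the positive charge from the secondary centre to an adjacent carbon, generating a more stable tertiary carbocation.
The cation rearranges from secondary to tertiary via a 1,2-hydride shift from the adjacent cyclopentyl carbon; the tertiary cation is what reacts next.

tertiary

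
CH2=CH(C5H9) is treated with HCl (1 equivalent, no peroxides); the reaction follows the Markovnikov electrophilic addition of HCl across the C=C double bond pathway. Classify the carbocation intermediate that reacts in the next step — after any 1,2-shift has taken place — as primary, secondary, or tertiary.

tertiary

Step 1: Electrophilic addition begins with the π(C=C) electrons forming a bond to the proton of HCl. Following Markovnikov's rule, the resulting cation is secondary. The H–Cl bond breaks heterolytically, releasing Cl⁻.
Step 2: A 1,2-hydride shift from the adjacent cyclopentyl carbon moves the positive charge from the secondary centre to an adjacent carbon, generating a more stable tertiary carbocation.
The cation rearranges from secondary to tertiary via a 1,2-hydride shift from the adjacent cyclopentyl carbon; the tertiary cation is what reacts next.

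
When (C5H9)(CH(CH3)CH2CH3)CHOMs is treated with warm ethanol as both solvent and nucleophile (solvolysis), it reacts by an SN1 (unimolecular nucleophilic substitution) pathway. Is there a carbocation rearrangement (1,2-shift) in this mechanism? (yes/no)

yes

The first-formed carbocation is secondary.
The adjacent cyclopentyl carbon already bears 2 other carbon substituents and has a hydrogen to migrate; after a 1,2-hydride shift from that carbon the positive charge sits on a tertiary centre.
Tertiary is more stable than secondary, so the shift occurs.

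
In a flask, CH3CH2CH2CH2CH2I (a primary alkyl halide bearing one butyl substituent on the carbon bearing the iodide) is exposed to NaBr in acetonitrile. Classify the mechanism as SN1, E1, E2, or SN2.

Conditions: a primary substrate with a strong nucleophile in the polar aprotic solvent acetonitrile.
These conditions are the textbook signature of the SN2 pathway.
An unhindered substrate with a strong nucleophile in a polar aprotic solvent favours one-step backside displacement.

SN2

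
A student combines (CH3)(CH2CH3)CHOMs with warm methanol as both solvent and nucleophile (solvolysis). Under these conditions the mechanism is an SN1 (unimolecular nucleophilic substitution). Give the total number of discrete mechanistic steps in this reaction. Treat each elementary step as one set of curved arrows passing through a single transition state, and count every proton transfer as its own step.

3

Step 1: Rate-determining heterolysis of the C–O bond gives MsO⁻ and a secondary carbocation.
(No 1,2-shift: no single shift to an adjacent carbon would give a more stable cation.)
Step 2: CH3OH donates an oxygen lone pair into the empty p orbital of the cation, giving a protonated ether (an oxonium ion).
Step 3: A second solvent molecule removes the proton on oxygen, giving the neutral ether product.
Total: 3 elementary steps.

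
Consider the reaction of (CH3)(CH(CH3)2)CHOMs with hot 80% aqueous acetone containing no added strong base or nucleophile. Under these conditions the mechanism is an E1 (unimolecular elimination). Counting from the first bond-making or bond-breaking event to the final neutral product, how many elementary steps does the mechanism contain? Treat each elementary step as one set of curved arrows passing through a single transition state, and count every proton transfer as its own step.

3

Step 1: Unassisted departure of MsO⁻ (taking the C–O bonding pair) generates a secondary carbocation.
Step 2: A 1,2-hydride shift from the adjacent isopropyl carbon moves the positive charge from the secondary centre to an adjacent carbon, generating a more stable tertiary carbocation.
Step 3: Loss of a β-proton to a water molecule of the solvent: the C–H bonding pair collapses toward the cationic carbon to form the C=C π bond, yielding the alkene.
Total: 3 elementary steps.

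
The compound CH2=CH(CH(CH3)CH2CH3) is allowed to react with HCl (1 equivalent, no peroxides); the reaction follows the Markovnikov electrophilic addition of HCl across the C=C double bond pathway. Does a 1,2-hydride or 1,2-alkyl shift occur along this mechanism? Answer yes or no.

The first-formed carbocation is secondary.
The adjacent sec-butyl carbon already bears 2 other carbon substituents and has a hydrogen to migrate; after a 1,2-hydride shift from that carbon the positive charge sits on a tertiary centre.
Tertiary is more stable than secondary, so the shift occurs.

yes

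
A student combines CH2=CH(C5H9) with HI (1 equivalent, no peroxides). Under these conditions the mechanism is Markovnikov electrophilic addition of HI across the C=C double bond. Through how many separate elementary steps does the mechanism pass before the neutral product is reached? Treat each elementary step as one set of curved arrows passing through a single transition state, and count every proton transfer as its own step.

3

Step 1: The π electrons of the C=C bond attack a proton of HI; Markovnikov addition places the new C–H on the less-substituted alkene carbon, so the positive charge ends up on the more-substituted carbon — a secondary carbocation. The H–I bond breaks heterolytically, releasing I⁻.
Step 2: A hydride (H with its bonding pair) migrates from the adjacent cyclopentyl carbon to the cationic centre — a 1,2-hydride shift — upgrading the secondary cation to a tertiary one.
Step 3: The I⁻ anion donates a lone pair to the carbocation, forming the new C–I σ-bond and giving the neutral alkyl halide.
Total: 3 elementary steps.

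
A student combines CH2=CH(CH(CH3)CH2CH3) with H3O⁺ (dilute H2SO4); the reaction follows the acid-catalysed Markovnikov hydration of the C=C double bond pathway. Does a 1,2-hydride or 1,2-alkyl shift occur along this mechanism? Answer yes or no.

yes

The first-formed carbocation is secondary.
The adjacent sec-butyl carbon already bears 2 other carbon substituents and has a hydrogen to migrate; after a 1,2-hydride shift from that carbon the positive charge sits on a tertiary centre.
Tertiary is more stable than secondary, so the shift occurs.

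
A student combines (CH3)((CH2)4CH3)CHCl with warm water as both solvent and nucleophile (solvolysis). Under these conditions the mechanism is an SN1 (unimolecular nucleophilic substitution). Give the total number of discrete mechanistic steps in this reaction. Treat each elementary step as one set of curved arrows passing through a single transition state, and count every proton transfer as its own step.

3

Step 1: Unassisted departure of Cl⁻ (taking the C–Cl bonding pair) generates a secondary carbocation.
(No 1,2-shift: no single shift to an adjacent carbon would give a more stable cation.)
Step 2: H2O donates an oxygen lone pair into the empty p orbital of the cation, giving a protonated alcohol (an oxonium ion).
Step 3: Deprotonation of the oxonium oxygen by solvent water yields the neutral alcohol.
Total: 3 elementary steps.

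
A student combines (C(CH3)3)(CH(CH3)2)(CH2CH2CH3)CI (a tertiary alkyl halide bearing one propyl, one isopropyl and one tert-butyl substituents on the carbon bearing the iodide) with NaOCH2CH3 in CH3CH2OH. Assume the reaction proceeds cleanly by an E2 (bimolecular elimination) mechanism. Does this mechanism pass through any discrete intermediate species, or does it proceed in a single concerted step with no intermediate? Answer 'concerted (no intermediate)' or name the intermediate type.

concerted (no intermediate)

In one step, CH3CH2O⁻ pulls off a β-proton, the C–I bond cleaves, and a C=C double bond forms between the α- and β-carbons (E2, anti elimination).
All bond changes occur in one transition state; no discrete intermediate is formed.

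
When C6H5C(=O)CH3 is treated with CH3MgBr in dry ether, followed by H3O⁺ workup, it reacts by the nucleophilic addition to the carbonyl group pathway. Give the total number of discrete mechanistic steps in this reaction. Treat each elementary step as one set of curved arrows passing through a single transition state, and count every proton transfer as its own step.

Step 1: Nucleophilic addition: the carbanion-like carbon of CH3MgBr adds to the carbonyl carbon, pushing the π(C=O) electron pair onto oxygen and giving a tetrahedral alkoxide.
Step 2: On H3O⁺ workup the alkoxide oxygen is protonated, giving an alcohol.
Total: 2 elementary steps.

2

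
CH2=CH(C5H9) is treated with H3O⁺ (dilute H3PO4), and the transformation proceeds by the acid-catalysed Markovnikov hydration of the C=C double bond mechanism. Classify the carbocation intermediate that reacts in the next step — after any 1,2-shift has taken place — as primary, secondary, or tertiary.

Step 1: Electrophilic addition begins with the π(C=C) electrons forming a bond to the proton of H3O⁺. Following Markovnikov's rule, the resulting cation is secondary. H2O is released.
Step 2: Carbocation rearrangement: a 1,2-hydride shift from the adjacent cyclopentyl carbon converts the initially-formed secondary cation into the more stable tertiary cation.
The cation rearranges from secondary to tertiary via a 1,2-hydride shift from the adjacent cyclopentyl carbon; the tertiary cation is what reacts next.

tertiary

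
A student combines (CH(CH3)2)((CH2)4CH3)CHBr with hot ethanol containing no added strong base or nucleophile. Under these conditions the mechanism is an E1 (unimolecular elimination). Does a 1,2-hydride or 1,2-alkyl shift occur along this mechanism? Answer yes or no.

The first-formed carbocation is secondary.
The adjacent isopropyl carbon already bears 2 other carbon substituents and has a hydrogen to migrate; after a 1,2-hydride shift from that carbon the positive charge sits on a tertiary centre.
Tertiary is more stable than secondary, so the shift occurs.

yes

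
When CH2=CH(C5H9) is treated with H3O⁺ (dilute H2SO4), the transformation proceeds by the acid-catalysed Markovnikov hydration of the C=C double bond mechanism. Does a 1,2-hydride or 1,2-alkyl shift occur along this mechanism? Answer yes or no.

yes

The first-formed carbocation is secondary.
The adjacent cyclopentyl carbon already bears 2 other carbon substituents and has a hydrogen to migrate; after a 1,2-hydride shift from that carbon the positive charge sits on a tertiary centre.
Tertiary is more stable than secondary, so the shift occurs.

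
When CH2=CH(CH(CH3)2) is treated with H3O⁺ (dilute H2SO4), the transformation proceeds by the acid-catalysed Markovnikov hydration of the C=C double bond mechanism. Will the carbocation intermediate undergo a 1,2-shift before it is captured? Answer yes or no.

yes

The first-formed carbocation is secondary.
The adjacent isopropyl carbon already bears 2 other carbon substituents and has a hydrogen to migrate; after a 1,2-hydride shift from that carbon the positive charge sits on a tertiary centre.
Tertiary is more stable than secondary, so the shift occurs.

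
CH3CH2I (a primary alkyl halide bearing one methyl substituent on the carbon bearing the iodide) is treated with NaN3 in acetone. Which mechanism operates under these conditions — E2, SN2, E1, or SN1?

Conditions: a primary substrate with a strong nucleophile in the polar aprotic solvent acetone.
These conditions are the textbook signature of the SN2 pathway.
An unhindered substrate with a strong nucleophile in a polar aprotic solvent favours one-step backside displacement.

SN2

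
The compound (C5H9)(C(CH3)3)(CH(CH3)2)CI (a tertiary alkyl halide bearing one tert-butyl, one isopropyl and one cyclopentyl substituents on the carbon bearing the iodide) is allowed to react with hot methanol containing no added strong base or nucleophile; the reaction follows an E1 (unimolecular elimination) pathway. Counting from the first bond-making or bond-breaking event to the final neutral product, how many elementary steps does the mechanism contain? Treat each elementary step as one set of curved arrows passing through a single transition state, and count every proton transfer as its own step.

Step 1: Ionisation: the C–I σ-bond cleaves heterolytically; both bonding electrons depart with I⁻, leaving a tertiary carbocation at the α-carbon.
(No 1,2-shift: no single shift to an adjacent carbon would give a more stable cation.)
Step 2: A methanol molecule (solvent) deprotonates a β-carbon; as the C–H bond breaks, those electrons form the new alkene π bond.
Total: 2 elementary steps.

2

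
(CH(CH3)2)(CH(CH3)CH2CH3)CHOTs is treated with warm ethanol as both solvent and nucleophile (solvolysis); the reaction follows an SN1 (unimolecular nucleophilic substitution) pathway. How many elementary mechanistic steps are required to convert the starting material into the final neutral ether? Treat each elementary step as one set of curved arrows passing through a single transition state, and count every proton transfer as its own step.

4

Step 1: Unassisted departure of TsO⁻ (taking the C–O bonding pair) generates a secondary carbocation.
Step 2: A hydride (H with its bonding pair) migrates from the adjacent sec-butyl carbon to the cationic centre — a 1,2-hydride shift — upgrading the secondary cation to a tertiary one.
Step 3: CH3CH2OH donates an oxygen lone pair into the empty p orbital of the cation, giving a protonated ether (an oxonium ion).
Step 4: Proton transfer from the O–H of the oxonium ion to a solvent molecule delivers the neutral ether.
Total: 4 elementary steps.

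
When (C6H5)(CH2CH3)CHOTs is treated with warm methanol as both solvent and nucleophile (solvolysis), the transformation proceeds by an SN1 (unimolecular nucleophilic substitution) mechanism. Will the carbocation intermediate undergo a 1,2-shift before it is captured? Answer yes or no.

no

The first-formed carbocation is secondary.
No single 1,2-shift to an adjacent carbon would produce a more-substituted cation than the one already present, so no rearrangement occurs.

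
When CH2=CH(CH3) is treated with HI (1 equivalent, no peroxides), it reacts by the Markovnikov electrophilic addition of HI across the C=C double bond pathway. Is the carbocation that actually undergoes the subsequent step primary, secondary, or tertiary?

secondary

Step 1: Electrophilic addition begins with the π(C=C) electrons forming a bond to the proton of HI. Following Markovnikov's rule, the resulting cation is secondary. The H–I bond breaks heterolytically, releasing I⁻.
No single 1,2-shift to an adjacent carbon would give a more-substituted cation, so no rearrangement occurs.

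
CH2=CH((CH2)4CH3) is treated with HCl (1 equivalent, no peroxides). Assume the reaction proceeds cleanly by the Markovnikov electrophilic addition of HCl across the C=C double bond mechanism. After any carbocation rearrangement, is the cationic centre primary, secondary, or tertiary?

Step 1: The π electrons of the C=C bond attack a proton of HCl; Markovnikov addition places the new C–H on the less-substituted alkene carbon, so the positive charge ends up on the more-substituted carbon — a secondary carbocation. The H–Cl bond breaks heterolytically, releasing Cl⁻.
No single 1,2-shift to an adjacent carbon would give a more-substituted cation, so no rearrangement occurs.

secondary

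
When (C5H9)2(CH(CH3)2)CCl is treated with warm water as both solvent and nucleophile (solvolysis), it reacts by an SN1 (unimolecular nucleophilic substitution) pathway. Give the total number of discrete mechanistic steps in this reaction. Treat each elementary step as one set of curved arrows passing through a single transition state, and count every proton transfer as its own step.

Step 1: Ionisation: the C–Cl σ-bond cleaves heterolytically; both bonding electrons depart with Cl⁻, leaving a tertiary carbocation at the α-carbon.
(No 1,2-shift: no single shift to an adjacent carbon would give a more stable cation.)
Step 2: A lone pair on the oxygen of H2O attacks the carbocation, forming a new C–O σ-bond and an oxonium ion.
Step 3: Proton transfer from the O–H of the oxonium ion to a solvent molecule delivers the neutral alcohol.
Total: 3 elementary steps.

3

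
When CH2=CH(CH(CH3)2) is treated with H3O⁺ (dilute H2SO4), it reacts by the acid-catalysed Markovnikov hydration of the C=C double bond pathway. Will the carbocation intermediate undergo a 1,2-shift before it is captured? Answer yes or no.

yes

The first-formed carbocation is secondary.
The adjacent isopropyl carbon already bears 2 other carbon substituents and has a hydrogen to migrate; after a 1,2-hydride shift from that carbon the positive charge sits on a tertiary centre.
Tertiary is more stable than secondary, so the shift occurs.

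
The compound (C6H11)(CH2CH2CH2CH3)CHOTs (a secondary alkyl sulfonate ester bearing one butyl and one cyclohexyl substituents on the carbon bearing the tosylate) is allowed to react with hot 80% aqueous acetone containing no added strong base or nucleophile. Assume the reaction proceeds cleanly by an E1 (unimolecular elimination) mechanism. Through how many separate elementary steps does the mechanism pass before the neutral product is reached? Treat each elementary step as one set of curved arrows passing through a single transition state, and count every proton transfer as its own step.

Step 1: Rate-determining heterolysis of the C–O bond gives TsO⁻ and a secondary carbocation.
Step 2: Carbocation rearrangement: a 1,2-hydride shift from the adjacent cyclohexyl carbon converts the initially-formed secondary cation into the more stable tertiary cation.
Step 3: Loss of a β-proton to a water molecule of the solvent: the C–H bonding pair collapses toward the cationic carbon to form the C=C π bond, yielding the alkene.
Total: 3 elementary steps.

3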